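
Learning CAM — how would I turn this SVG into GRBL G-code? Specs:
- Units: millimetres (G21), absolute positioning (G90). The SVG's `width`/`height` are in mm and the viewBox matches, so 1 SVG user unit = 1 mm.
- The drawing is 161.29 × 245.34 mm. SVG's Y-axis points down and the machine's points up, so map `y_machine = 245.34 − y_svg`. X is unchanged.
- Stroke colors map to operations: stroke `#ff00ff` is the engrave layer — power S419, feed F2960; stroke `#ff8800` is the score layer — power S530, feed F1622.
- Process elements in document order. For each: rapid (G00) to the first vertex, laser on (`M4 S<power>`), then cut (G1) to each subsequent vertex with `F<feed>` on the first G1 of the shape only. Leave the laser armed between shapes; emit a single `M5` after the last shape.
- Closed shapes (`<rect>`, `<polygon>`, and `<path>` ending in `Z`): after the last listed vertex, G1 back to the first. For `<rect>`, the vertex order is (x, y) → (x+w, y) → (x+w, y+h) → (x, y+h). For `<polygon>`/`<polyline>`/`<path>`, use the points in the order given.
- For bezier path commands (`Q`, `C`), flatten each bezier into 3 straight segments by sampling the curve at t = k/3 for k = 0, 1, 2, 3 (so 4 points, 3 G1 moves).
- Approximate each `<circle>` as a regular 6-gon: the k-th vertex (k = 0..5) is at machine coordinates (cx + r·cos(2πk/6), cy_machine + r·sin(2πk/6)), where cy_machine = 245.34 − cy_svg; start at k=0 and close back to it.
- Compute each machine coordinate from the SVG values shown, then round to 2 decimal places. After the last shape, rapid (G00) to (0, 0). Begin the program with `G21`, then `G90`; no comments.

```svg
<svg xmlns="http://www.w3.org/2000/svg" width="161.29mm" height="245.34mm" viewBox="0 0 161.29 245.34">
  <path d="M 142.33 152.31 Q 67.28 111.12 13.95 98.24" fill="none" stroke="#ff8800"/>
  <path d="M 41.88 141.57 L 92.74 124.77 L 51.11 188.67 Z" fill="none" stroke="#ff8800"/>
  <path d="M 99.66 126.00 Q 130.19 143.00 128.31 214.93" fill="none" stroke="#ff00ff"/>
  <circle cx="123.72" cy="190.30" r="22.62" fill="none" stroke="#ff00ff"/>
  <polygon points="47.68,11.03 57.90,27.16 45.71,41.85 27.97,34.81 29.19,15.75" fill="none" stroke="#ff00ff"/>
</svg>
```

G21
G90
G00 X142.33 Y93.03
M4 S530
G1 X94.71 Y117.34 F1622
G1 X51.92 Y135.37
G1 X13.95 Y147.10
G00 X41.88 Y103.77
M4 S530
G1 X92.74 Y120.57 F1622
G1 X51.11 Y56.67
G1 X41.88 Y103.77
G00 X99.66 Y119.34
M4 S419
G1 X116.41 Y101.90 F2960
G1 X125.96 Y72.26
G1 X128.31 Y30.41
G00 X146.34 Y55.04
M4 S419
G1 X135.03 Y74.63 F2960
G1 X112.41 Y74.63
G1 X101.10 Y55.04
G1 X112.41 Y35.45
G1 X135.03 Y35.45
G1 X146.34 Y55.04
G00 X47.68 Y234.31
M4 S419
G1 X57.90 Y218.18 F2960
G1 X45.71 Y203.49
G1 X27.97 Y210.53
G1 X29.19 Y229.59
G1 X47.68 Y234.31
M5
G00 X0.00 Y0.00

Since the viewBox matches the mm dimensions, user units are millimetres directly. The only transform is the Y-flip y_m = 245.34 − y_svg.

Shape 1 is a quadratic bezier drawn with `<path>`. Its stroke #ff8800 means score at S530, F1622. After flipping Y the toolpath is (142.33,93.03) → (94.71,117.34) → (51.92,135.37) → (13.95,147.10).

Shape 2 is a closed polygon drawn with `<path>`. Its stroke #ff8800 means score at S530, F1622. After flipping Y the toolpath is (41.88,103.77) → (92.74,120.57) → (51.11,56.67) → (41.88,103.77), returning to the start.

Shape 3 is a quadratic bezier drawn with `<path>`. Its stroke #ff00ff means engrave at S419, F2960. After flipping Y the toolpath is (99.66,119.34) → (116.41,101.90) → (125.96,72.26) → (128.31,30.41).

Shape 4 is a circle drawn with `<circle>`. Its stroke #ff00ff means engrave at S419, F2960. After flipping Y the toolpath is (146.34,55.04) → (135.03,74.63) → (112.41,74.63) → (101.10,55.04) → (112.41,35.45) → (135.03,35.45) → (146.34,55.04), returning to the start.

Shape 5 is a regular polygon drawn with `<polygon>`. Its stroke #ff00ff means engrave at S419, F2960. After flipping Y the toolpath is (47.68,234.31) → (57.90,218.18) → (45.71,203.49) → (27.97,210.53) → (29.19,229.59) → (47.68,234.31), returning to the start.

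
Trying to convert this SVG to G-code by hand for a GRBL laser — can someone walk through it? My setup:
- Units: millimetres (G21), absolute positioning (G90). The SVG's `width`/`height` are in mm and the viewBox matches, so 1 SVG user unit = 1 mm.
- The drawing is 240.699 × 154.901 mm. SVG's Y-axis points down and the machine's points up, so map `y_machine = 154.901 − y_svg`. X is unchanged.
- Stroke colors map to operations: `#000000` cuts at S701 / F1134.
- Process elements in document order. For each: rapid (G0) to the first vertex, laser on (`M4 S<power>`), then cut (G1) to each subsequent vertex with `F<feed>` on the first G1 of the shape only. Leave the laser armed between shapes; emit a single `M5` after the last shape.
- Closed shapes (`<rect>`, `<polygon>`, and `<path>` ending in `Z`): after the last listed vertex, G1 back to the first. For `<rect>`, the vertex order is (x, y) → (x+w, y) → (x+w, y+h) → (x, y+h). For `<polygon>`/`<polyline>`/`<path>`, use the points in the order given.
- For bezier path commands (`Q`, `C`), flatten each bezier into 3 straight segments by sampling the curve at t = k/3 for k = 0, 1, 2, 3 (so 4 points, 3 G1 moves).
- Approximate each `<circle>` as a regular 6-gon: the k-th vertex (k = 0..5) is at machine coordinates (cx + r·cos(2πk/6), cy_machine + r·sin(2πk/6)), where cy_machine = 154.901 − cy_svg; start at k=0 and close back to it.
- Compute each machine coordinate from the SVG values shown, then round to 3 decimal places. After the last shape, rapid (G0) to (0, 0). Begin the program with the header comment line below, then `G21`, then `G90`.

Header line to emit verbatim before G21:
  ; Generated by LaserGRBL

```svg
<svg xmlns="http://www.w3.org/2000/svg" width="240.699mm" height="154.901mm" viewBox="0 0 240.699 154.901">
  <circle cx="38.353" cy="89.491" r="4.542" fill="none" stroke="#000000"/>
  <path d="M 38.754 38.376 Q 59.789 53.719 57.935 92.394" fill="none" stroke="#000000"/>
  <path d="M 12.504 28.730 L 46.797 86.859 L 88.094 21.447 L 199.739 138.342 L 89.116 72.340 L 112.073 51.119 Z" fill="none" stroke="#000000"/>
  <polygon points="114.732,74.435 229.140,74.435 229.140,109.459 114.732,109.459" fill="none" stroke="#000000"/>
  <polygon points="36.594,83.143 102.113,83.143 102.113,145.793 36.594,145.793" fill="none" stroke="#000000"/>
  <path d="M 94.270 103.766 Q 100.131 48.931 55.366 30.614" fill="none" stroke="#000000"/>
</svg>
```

; Generated by LaserGRBL
G21
G90
G0 X42.895 Y65.410
M4 S701
G1 X40.624 Y69.343 F1134
G1 X36.082 Y69.343
G1 X33.811 Y65.410
G1 X36.082 Y61.477
G1 X40.624 Y61.477
G1 X42.895 Y65.410
G0 X38.754 Y116.525
M4 S701
G1 X50.234 Y103.704 F1134
G1 X56.628 Y85.698
G1 X57.935 Y62.507
G0 X12.504 Y126.171
M4 S701
G1 X46.797 Y68.042 F1134
G1 X88.094 Y133.454
G1 X199.739 Y16.559
G1 X89.116 Y82.561
G1 X112.073 Y103.782
G1 X12.504 Y126.171
G0 X114.732 Y80.466
M4 S701
G1 X229.140 Y80.466 F1134
G1 X229.140 Y45.442
G1 X114.732 Y45.442
G1 X114.732 Y80.466
G0 X36.594 Y71.758
M4 S701
G1 X102.113 Y71.758 F1134
G1 X102.113 Y9.108
G1 X36.594 Y9.108
G1 X36.594 Y71.758
G0 X94.270 Y51.135
M4 S701
G1 X92.552 Y83.634 F1134
G1 X79.584 Y108.018
G1 X55.366 Y124.287
M5
G0 X0.000 Y0.000

viewBox `0 0 240.699 154.901` with mm width/height → 1 unit = 1 mm. Flip: y_m = 154.901 − y_svg.

**Shape 1** — `<circle>` circle, stroke `#000000` → cut (S701, F1134). Machine vertices: (42.895,65.410) → (40.624,69.343) → (36.082,69.343) → (33.811,65.410) → (36.082,61.477) → (40.624,61.477) → (42.895,65.410). Closed: final G1 returns to the first vertex.

**Shape 2** — `<path>` quadratic bezier, stroke `#000000` → cut (S701, F1134). Control points (SVG): P0=(38.754,38.376), P1=(59.789,53.719), P2=(57.935,92.394); sampled at t=k/3. Machine vertices: (38.754,116.525) → (50.234,103.704) → (56.628,85.698) → (57.935,62.507). Open path.

**Shape 3** — `<path>` closed polygon, stroke `#000000` → cut (S701, F1134). Machine vertices: (12.504,126.171) → (46.797,68.042) → (88.094,133.454) → (199.739,16.559) → (89.116,82.561) → (112.073,103.782) → (12.504,126.171). Closed: final G1 returns to the first vertex.

**Shape 4** — `<polygon>` rectangle, stroke `#000000` → cut (S701, F1134). Machine vertices: (114.732,80.466) → (229.140,80.466) → (229.140,45.442) → (114.732,45.442) → (114.732,80.466). Closed: final G1 returns to the first vertex.

**Shape 5** — `<polygon>` rectangle, stroke `#000000` → cut (S701, F1134). Machine vertices: (36.594,71.758) → (102.113,71.758) → (102.113,9.108) → (36.594,9.108) → (36.594,71.758). Closed: final G1 returns to the first vertex.

**Shape 6** — `<path>` quadratic bezier, stroke `#000000` → cut (S701, F1134). Control points (SVG): P0=(94.270,103.766), P1=(100.131,48.931), P2=(55.366,30.614); sampled at t=k/3. Machine vertices: (94.270,51.135) → (92.552,83.634) → (79.584,108.018) → (55.366,124.287). Open path.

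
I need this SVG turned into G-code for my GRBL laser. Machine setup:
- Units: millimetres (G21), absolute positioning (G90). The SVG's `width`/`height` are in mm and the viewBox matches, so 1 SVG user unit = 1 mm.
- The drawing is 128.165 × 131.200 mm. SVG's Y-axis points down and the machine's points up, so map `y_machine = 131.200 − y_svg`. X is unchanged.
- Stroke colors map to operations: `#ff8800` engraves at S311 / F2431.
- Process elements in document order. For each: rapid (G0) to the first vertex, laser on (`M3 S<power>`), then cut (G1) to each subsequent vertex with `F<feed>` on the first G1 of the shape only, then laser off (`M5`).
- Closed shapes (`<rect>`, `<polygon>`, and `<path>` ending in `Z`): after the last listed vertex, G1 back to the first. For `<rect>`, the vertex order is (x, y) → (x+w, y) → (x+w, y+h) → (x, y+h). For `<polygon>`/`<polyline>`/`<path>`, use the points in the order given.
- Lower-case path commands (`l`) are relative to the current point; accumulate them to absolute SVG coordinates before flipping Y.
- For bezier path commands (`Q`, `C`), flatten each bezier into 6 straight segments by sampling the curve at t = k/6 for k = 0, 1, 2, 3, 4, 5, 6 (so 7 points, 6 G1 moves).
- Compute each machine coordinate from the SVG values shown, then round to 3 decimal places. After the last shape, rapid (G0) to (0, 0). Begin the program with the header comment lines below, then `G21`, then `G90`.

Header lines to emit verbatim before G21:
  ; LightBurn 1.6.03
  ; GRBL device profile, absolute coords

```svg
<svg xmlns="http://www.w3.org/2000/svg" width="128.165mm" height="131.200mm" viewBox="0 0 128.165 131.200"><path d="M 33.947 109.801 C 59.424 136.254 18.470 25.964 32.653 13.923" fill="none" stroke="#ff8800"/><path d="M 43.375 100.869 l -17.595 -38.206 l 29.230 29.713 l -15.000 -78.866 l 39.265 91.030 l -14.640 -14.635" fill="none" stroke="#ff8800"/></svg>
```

viewBox `0 0 128.165 131.200` with mm width/height → 1 unit = 1 mm. Flip: y_m = 131.200 − y_svg.

**Shape 1** — `<path>` cubic bezier, stroke `#ff8800` → engrave (S311, F2431). Control points (SVG): P0=(33.947,109.801), P1=(59.424,136.254), P2=(18.470,25.964), P3=(32.653,13.923); sampled at t=k/6. Machine vertices: (33.947,21.399) → (41.712,18.480) → (41.783,31.824) → (37.535,54.903) → (32.346,81.190) → (29.593,104.157) → (32.653,117.277). Open path.

**Shape 2** — `<path>` open polyline, stroke `#ff8800` → engrave (S311, F2431). Machine vertices: (43.375,30.331) → (25.780,68.537) → (55.010,38.824) → (40.010,117.690) → (79.275,26.660) → (64.635,41.295). Open path.

; LightBurn 1.6.03
; GRBL device profile, absolute coords
G21
G90
G0 X33.947 Y21.399
M3 S311
G1 X41.712 Y18.480 F2431
G1 X41.783 Y31.824
G1 X37.535 Y54.903
G1 X32.346 Y81.190
G1 X29.593 Y104.157
G1 X32.653 Y117.277
M5
G0 X43.375 Y30.331
M3 S311
G1 X25.780 Y68.537 F2431
G1 X55.010 Y38.824
G1 X40.010 Y117.690
G1 X79.275 Y26.660
G1 X64.635 Y41.295
M5
G0 X0.000 Y0.000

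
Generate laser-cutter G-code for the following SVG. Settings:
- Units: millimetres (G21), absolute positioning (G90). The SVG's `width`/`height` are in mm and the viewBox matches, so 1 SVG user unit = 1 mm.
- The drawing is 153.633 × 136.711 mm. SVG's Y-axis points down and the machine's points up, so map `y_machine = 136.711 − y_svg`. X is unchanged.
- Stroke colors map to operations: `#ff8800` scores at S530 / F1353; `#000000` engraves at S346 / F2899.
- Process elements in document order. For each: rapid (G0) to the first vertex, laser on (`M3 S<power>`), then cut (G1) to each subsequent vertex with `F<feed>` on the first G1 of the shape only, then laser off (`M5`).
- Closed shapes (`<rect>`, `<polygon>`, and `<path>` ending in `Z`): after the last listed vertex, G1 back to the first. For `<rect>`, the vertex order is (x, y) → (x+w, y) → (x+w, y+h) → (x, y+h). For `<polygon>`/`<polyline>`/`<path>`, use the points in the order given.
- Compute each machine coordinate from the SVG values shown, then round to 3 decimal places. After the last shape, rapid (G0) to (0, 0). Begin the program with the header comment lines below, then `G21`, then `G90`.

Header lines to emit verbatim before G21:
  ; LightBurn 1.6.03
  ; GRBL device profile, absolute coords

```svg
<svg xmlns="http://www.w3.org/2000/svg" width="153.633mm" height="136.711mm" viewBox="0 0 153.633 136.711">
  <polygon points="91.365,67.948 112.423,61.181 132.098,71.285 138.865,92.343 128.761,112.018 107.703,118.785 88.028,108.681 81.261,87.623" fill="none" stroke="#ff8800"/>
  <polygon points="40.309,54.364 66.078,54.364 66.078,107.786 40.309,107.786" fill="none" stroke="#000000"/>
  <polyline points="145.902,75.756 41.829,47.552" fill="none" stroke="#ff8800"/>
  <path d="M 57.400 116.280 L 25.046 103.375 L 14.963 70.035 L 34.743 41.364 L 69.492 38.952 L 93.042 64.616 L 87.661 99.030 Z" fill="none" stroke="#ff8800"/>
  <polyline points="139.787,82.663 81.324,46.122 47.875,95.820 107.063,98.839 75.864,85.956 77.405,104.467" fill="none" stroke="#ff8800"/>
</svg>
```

1 u = 1 mm; y_m = 136.711 − y.

[1] `<polygon>` regular polygon, #ff8800→score S530 F1353: (91.365,68.763) → (112.423,75.530) → (132.098,65.426) → (138.865,44.368) → (128.761,24.693) → (107.703,17.926) → (88.028,28.030) → (81.261,49.088) → (91.365,68.763) (closed)

[2] `<polygon>` rectangle, #000000→engrave S346 F2899: (40.309,82.347) → (66.078,82.347) → (66.078,28.925) → (40.309,28.925) → (40.309,82.347) (closed)

[3] `<polyline>` line segment, #ff8800→score S530 F1353: (145.902,60.955) → (41.829,89.159)

[4] `<path>` regular polygon, #ff8800→score S530 F1353: (57.400,20.431) → (25.046,33.336) → (14.963,66.676) → (34.743,95.347) → (69.492,97.759) → (93.042,72.095) → (87.661,37.681) → (57.400,20.431) (closed)

[5] `<polyline>` open polyline, #ff8800→score S530 F1353: (139.787,54.048) → (81.324,90.589) → (47.875,40.891) → (107.063,37.872) → (75.864,50.755) → (77.405,32.244)

; LightBurn 1.6.03
; GRBL device profile, absolute coords
G21
G90
G0 X91.365 Y68.763
M3 S530
G1 X112.423 Y75.530 F1353
G1 X132.098 Y65.426
G1 X138.865 Y44.368
G1 X128.761 Y24.693
G1 X107.703 Y17.926
G1 X88.028 Y28.030
G1 X81.261 Y49.088
G1 X91.365 Y68.763
M5
G0 X40.309 Y82.347
M3 S346
G1 X66.078 Y82.347 F2899
G1 X66.078 Y28.925
G1 X40.309 Y28.925
G1 X40.309 Y82.347
M5
G0 X145.902 Y60.955
M3 S530
G1 X41.829 Y89.159 F1353
M5
G0 X57.400 Y20.431
M3 S530
G1 X25.046 Y33.336 F1353
G1 X14.963 Y66.676
G1 X34.743 Y95.347
G1 X69.492 Y97.759
G1 X93.042 Y72.095
G1 X87.661 Y37.681
G1 X57.400 Y20.431
M5
G0 X139.787 Y54.048
M3 S530
G1 X81.324 Y90.589 F1353
G1 X47.875 Y40.891
G1 X107.063 Y37.872
G1 X75.864 Y50.755
G1 X77.405 Y32.244
M5
G0 X0.000 Y0.000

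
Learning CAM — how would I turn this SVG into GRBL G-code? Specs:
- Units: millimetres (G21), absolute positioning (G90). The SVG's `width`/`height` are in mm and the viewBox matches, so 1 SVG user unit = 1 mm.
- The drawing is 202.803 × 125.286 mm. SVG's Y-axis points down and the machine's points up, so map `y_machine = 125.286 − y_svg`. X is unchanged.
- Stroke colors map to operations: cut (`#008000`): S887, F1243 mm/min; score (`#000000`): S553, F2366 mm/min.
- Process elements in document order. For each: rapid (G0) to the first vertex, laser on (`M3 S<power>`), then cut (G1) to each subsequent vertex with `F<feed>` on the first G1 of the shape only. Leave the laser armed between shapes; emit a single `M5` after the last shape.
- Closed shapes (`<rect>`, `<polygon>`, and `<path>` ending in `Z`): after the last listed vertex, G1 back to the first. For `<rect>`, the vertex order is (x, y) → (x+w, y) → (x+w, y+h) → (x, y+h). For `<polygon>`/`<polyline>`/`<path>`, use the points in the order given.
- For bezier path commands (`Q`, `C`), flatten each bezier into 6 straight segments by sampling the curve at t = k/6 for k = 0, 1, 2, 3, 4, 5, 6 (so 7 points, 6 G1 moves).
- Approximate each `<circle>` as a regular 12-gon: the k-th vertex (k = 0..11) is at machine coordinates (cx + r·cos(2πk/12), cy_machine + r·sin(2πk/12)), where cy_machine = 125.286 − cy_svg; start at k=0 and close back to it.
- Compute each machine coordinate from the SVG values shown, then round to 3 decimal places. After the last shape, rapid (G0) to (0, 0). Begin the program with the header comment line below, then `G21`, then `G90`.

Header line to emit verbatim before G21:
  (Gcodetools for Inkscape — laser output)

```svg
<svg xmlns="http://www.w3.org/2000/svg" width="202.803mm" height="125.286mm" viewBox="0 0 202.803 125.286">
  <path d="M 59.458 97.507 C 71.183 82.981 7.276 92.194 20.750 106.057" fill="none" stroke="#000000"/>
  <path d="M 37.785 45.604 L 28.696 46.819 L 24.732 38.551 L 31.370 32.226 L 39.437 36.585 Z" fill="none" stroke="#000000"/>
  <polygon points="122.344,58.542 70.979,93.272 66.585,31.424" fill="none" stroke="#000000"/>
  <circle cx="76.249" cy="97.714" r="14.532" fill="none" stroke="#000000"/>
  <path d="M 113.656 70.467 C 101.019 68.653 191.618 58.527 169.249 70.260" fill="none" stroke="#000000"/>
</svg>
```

viewBox `0 0 202.803 125.286` with mm width/height → 1 unit = 1 mm. Flip: y_m = 125.286 − y_svg.

**Shape 1** — `<path>` cubic bezier, stroke `#000000` → score (S553, F2366). Control points (SVG): P0=(59.458,97.507), P1=(71.183,82.981), P2=(7.276,92.194), P3=(20.750,106.057); sampled at t=k/6. Machine vertices: (59.458,27.779) → (59.726,33.152) → (51.639,35.099) → (39.448,34.150) → (27.403,30.835) → (19.753,25.685) → (20.750,19.229). Open path.

**Shape 2** — `<path>` regular polygon, stroke `#000000` → score (S553, F2366). Machine vertices: (37.785,79.682) → (28.696,78.467) → (24.732,86.735) → (31.370,93.060) → (39.437,88.701) → (37.785,79.682). Closed: final G1 returns to the first vertex.

**Shape 3** — `<polygon>` regular polygon, stroke `#000000` → score (S553, F2366). Machine vertices: (122.344,66.744) → (70.979,32.014) → (66.585,93.862) → (122.344,66.744). Closed: final G1 returns to the first vertex.

**Shape 4** — `<circle>` circle, stroke `#000000` → score (S553, F2366). Machine vertices: (90.781,27.572) → (88.834,34.838) → (83.515,40.157) → (76.249,42.104) → (68.983,40.157) → (63.664,34.838) → (61.717,27.572) → (63.664,20.306) → (68.983,14.987) → (76.249,13.040) → (83.515,14.987) → (88.834,20.306) → (90.781,27.572). Closed: final G1 returns to the first vertex.

**Shape 5** — `<path>` cubic bezier, stroke `#000000` → score (S553, F2366). Control points (SVG): P0=(113.656,70.467), P1=(101.019,68.653), P2=(191.618,58.527), P3=(169.249,70.260); sampled at t=k/6. Machine vertices: (113.656,54.819) → (114.940,56.279) → (127.423,58.286) → (145.102,60.003) → (161.970,60.590) → (172.020,59.211) → (169.249,55.026). Open path.

(Gcodetools for Inkscape — laser output)
G21
G90
G0 X59.458 Y27.779
M3 S553
G1 X59.726 Y33.152 F2366
G1 X51.639 Y35.099
G1 X39.448 Y34.150
G1 X27.403 Y30.835
G1 X19.753 Y25.685
G1 X20.750 Y19.229
G0 X37.785 Y79.682
M3 S553
G1 X28.696 Y78.467 F2366
G1 X24.732 Y86.735
G1 X31.370 Y93.060
G1 X39.437 Y88.701
G1 X37.785 Y79.682
G0 X122.344 Y66.744
M3 S553
G1 X70.979 Y32.014 F2366
G1 X66.585 Y93.862
G1 X122.344 Y66.744
G0 X90.781 Y27.572
M3 S553
G1 X88.834 Y34.838 F2366
G1 X83.515 Y40.157
G1 X76.249 Y42.104
G1 X68.983 Y40.157
G1 X63.664 Y34.838
G1 X61.717 Y27.572
G1 X63.664 Y20.306
G1 X68.983 Y14.987
G1 X76.249 Y13.040
G1 X83.515 Y14.987
G1 X88.834 Y20.306
G1 X90.781 Y27.572
G0 X113.656 Y54.819
M3 S553
G1 X114.940 Y56.279 F2366
G1 X127.423 Y58.286
G1 X145.102 Y60.003
G1 X161.970 Y60.590
G1 X172.020 Y59.211
G1 X169.249 Y55.026
M5
G0 X0.000 Y0.000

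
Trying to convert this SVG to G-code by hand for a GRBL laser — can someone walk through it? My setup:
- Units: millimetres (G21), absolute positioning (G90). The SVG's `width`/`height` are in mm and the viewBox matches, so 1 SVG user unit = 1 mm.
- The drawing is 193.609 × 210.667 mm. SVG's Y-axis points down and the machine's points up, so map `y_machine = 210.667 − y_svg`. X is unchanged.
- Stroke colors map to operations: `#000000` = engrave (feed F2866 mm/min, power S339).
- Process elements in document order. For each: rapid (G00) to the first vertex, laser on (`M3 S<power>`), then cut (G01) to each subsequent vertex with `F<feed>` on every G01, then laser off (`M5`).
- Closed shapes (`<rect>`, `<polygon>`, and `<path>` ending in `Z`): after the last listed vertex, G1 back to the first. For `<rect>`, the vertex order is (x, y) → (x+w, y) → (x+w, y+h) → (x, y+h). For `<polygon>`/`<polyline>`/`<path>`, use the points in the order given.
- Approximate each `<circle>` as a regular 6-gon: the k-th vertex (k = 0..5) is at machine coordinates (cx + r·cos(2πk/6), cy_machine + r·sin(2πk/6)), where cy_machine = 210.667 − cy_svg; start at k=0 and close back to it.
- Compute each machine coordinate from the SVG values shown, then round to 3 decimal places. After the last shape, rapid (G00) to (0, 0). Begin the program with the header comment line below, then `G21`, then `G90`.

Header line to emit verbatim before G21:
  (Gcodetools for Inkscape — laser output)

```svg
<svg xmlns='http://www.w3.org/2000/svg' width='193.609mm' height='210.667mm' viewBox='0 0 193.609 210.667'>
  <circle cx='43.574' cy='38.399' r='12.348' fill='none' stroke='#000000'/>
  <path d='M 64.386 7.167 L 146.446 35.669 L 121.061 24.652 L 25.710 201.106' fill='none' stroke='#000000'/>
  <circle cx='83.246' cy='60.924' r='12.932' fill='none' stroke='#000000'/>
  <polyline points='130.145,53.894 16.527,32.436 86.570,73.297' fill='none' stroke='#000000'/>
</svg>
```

(Gcodetools for Inkscape — laser output)
G21
G90
G00 X55.922 Y172.268
M3 S339
G01 X49.748 Y182.962 F2866
G01 X37.400 Y182.962 F2866
G01 X31.226 Y172.268 F2866
G01 X37.400 Y161.574 F2866
G01 X49.748 Y161.574 F2866
G01 X55.922 Y172.268 F2866
M5
G00 X64.386 Y203.500
M3 S339
G01 X146.446 Y174.998 F2866
G01 X121.061 Y186.015 F2866
G01 X25.710 Y9.561 F2866
M5
G00 X96.178 Y149.743
M3 S339
G01 X89.712 Y160.942 F2866
G01 X76.780 Y160.942 F2866
G01 X70.314 Y149.743 F2866
G01 X76.780 Y138.544 F2866
G01 X89.712 Y138.544 F2866
G01 X96.178 Y149.743 F2866
M5
G00 X130.145 Y156.773
M3 S339
G01 X16.527 Y178.231 F2866
G01 X86.570 Y137.370 F2866
M5
G00 X0.000 Y0.000

viewBox `0 0 193.609 210.667` with mm width/height → 1 unit = 1 mm. Flip: y_m = 210.667 − y_svg.

**Shape 1** — `<circle>` circle, stroke `#000000` → engrave (S339, F2866). Machine vertices: (55.922,172.268) → (49.748,182.962) → (37.400,182.962) → (31.226,172.268) → (37.400,161.574) → (49.748,161.574) → (55.922,172.268). Closed: final G1 returns to the first vertex.

**Shape 2** — `<path>` open polyline, stroke `#000000` → engrave (S339, F2866). Machine vertices: (64.386,203.500) → (146.446,174.998) → (121.061,186.015) → (25.710,9.561). Open path.

**Shape 3** — `<circle>` circle, stroke `#000000` → engrave (S339, F2866). Machine vertices: (96.178,149.743) → (89.712,160.942) → (76.780,160.942) → (70.314,149.743) → (76.780,138.544) → (89.712,138.544) → (96.178,149.743). Closed: final G1 returns to the first vertex.

**Shape 4** — `<polyline>` open polyline, stroke `#000000` → engrave (S339, F2866). Machine vertices: (130.145,156.773) → (16.527,178.231) → (86.570,137.370). Open path.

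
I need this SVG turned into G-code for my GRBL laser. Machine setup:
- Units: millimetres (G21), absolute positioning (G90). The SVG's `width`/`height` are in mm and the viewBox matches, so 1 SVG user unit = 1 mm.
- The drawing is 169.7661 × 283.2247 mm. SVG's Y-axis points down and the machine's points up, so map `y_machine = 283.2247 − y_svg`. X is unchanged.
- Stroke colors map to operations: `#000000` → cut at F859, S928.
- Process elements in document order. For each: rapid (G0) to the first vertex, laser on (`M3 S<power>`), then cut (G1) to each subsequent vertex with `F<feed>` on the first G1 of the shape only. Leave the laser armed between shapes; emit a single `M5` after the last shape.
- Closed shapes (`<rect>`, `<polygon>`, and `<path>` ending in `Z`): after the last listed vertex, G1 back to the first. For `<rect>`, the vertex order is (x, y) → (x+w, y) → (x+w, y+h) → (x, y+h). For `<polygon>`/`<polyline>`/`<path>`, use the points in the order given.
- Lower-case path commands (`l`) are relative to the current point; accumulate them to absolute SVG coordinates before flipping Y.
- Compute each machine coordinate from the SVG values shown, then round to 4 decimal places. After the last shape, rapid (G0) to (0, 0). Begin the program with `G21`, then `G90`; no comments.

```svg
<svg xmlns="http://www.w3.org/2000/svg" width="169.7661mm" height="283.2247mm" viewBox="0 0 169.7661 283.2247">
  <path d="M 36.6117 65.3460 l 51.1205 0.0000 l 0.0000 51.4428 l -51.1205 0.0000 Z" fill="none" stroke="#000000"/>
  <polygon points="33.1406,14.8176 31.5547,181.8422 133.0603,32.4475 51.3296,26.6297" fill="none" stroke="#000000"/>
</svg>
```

viewBox `0 0 169.7661 283.2247` with mm width/height → 1 unit = 1 mm. Flip: y_m = 283.2247 − y_svg.

**Shape 1** — `<path>` rectangle, stroke `#000000` → cut (S928, F859). Machine vertices: (36.6117,217.8787) → (87.7322,217.8787) → (87.7322,166.4359) → (36.6117,166.4359) → (36.6117,217.8787). Closed: final G1 returns to the first vertex.

**Shape 2** — `<polygon>` closed polygon, stroke `#000000` → cut (S928, F859). Machine vertices: (33.1406,268.4071) → (31.5547,101.3825) → (133.0603,250.7772) → (51.3296,256.5950) → (33.1406,268.4071). Closed: final G1 returns to the first vertex.

G21
G90
G0 X36.6117 Y217.8787
M3 S928
G1 X87.7322 Y217.8787 F859
G1 X87.7322 Y166.4359
G1 X36.6117 Y166.4359
G1 X36.6117 Y217.8787
G0 X33.1406 Y268.4071
M3 S928
G1 X31.5547 Y101.3825 F859
G1 X133.0603 Y250.7772
G1 X51.3296 Y256.5950
G1 X33.1406 Y268.4071
M5
G0 X0.0000 Y0.0000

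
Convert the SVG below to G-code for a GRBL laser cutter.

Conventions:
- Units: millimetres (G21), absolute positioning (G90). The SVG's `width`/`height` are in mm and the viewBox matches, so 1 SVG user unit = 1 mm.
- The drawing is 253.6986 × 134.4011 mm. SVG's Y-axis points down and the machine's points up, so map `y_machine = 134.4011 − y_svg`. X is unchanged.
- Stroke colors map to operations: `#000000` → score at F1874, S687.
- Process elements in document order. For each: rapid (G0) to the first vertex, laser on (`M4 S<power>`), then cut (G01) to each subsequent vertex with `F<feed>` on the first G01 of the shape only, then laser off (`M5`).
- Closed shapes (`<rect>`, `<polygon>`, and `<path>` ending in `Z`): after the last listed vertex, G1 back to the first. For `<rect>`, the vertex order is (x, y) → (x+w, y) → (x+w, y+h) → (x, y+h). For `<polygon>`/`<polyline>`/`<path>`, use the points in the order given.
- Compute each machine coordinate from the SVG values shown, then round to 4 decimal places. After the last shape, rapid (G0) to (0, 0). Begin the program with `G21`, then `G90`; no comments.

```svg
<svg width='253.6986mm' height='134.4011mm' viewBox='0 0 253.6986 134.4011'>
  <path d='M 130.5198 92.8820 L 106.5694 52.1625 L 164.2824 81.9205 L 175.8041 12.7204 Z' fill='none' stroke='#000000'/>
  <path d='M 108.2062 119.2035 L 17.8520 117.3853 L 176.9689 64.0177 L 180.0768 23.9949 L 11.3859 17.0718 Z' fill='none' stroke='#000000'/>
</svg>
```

G21
G90
G0 X130.5198 Y41.5191
M4 S687
G01 X106.5694 Y82.2386 F1874
G01 X164.2824 Y52.4806
G01 X175.8041 Y121.6807
G01 X130.5198 Y41.5191
M5
G0 X108.2062 Y15.1976
M4 S687
G01 X17.8520 Y17.0158 F1874
G01 X176.9689 Y70.3834
G01 X180.0768 Y110.4062
G01 X11.3859 Y117.3293
G01 X108.2062 Y15.1976
M5
G0 X0.0000 Y0.0000

Since the viewBox matches the mm dimensions, user units are millimetres directly. The only transform is the Y-flip y_m = 134.4011 − y_svg.

Shape 1 is a closed polygon drawn with `<path>`. Its stroke #000000 means score at S687, F1874. After flipping Y the toolpath is (130.5198,41.5191) → (106.5694,82.2386) → (164.2824,52.4806) → (175.8041,121.6807) → (130.5198,41.5191), returning to the start.

Shape 2 is a closed polygon drawn with `<path>`. Its stroke #000000 means score at S687, F1874. After flipping Y the toolpath is (108.2062,15.1976) → (17.8520,17.0158) → (176.9689,70.3834) → (180.0768,110.4062) → (11.3859,117.3293) → (108.2062,15.1976), returning to the start.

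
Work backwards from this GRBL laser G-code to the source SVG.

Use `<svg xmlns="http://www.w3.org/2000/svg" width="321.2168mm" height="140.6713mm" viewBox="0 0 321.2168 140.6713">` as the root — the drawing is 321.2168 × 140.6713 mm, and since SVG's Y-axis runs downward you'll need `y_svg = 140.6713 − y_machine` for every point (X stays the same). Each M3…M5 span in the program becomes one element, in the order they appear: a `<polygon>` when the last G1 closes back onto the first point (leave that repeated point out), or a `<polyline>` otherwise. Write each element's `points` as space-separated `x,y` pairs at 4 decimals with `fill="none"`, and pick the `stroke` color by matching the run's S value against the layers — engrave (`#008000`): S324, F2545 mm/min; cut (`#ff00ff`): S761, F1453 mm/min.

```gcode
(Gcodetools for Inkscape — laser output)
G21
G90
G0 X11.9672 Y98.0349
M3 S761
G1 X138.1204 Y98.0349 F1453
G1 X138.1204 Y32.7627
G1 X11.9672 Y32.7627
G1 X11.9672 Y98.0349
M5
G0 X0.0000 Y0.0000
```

Each laser-on run becomes one SVG element. Flip Y back into SVG space with y_svg = 140.6713 − y_machine. Every run uses S761, so all elements get stroke `#ff00ff` (cut).

Run 1: The run returns to its start, so emit a `<polygon>` with points (Y-flipped): 11.9672,42.6364 138.1204,42.6364 138.1204,107.9086 11.9672,107.9086.

<svg xmlns="http://www.w3.org/2000/svg" width="321.2168mm" height="140.6713mm" viewBox="0 0 321.2168 140.6713">
  <polygon points="11.9672,42.6364 138.1204,42.6364 138.1204,107.9086 11.9672,107.9086" fill="none" stroke="#ff00ff"/>
</svg>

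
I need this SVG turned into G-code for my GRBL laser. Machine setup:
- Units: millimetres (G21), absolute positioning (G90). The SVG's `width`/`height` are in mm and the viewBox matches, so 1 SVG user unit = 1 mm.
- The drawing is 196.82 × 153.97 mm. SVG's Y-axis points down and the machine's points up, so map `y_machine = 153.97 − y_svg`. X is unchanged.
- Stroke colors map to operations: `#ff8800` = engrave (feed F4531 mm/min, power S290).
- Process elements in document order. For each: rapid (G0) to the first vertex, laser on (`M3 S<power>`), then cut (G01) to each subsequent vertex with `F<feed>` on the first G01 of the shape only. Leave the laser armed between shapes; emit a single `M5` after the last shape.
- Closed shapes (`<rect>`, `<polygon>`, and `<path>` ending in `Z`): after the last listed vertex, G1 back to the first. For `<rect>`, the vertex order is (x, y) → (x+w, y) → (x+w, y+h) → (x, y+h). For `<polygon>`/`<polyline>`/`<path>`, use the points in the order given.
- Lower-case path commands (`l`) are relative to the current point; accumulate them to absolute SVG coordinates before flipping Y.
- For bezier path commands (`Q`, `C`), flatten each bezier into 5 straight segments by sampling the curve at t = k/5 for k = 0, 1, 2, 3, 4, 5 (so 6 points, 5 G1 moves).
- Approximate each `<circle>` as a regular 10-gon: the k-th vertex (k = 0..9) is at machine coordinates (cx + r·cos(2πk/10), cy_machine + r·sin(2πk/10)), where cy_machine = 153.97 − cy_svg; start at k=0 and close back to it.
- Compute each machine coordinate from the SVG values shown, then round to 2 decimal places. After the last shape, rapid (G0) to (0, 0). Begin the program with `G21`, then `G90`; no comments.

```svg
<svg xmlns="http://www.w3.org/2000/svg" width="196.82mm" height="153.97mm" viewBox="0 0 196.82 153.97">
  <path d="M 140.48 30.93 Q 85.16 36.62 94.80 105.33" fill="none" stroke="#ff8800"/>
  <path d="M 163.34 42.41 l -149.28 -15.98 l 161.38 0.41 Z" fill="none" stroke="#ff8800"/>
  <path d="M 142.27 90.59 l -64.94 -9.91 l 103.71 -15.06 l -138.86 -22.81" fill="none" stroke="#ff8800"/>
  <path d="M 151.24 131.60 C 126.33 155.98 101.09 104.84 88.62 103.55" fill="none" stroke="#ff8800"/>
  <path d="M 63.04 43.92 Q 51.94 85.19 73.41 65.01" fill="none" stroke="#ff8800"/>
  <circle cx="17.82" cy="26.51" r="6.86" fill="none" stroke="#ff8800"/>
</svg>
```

Since the viewBox matches the mm dimensions, user units are millimetres directly. The only transform is the Y-flip y_m = 153.97 − y_svg.

Shape 1 is a quadratic bezier drawn with `<path>`. Its stroke #ff8800 means engrave at S290, F4531. After flipping Y the toolpath is (140.48,123.04) → (120.95,118.24) → (106.62,108.40) → (97.48,93.52) → (93.54,73.60) → (94.80,48.64).

Shape 2 is a closed polygon drawn with `<path>`. Its stroke #ff8800 means engrave at S290, F4531. After flipping Y the toolpath is (163.34,111.56) → (14.06,127.54) → (175.44,127.13) → (163.34,111.56), returning to the start.

Shape 3 is a open polyline drawn with `<path>`. Its stroke #ff8800 means engrave at S290, F4531. After flipping Y the toolpath is (142.27,63.38) → (77.33,73.29) → (181.04,88.35) → (42.18,111.16).

Shape 4 is a cubic bezier drawn with `<path>`. Its stroke #ff8800 means engrave at S290, F4531. After flipping Y the toolpath is (151.24,22.37) → (136.36,15.80) → (122.03,21.34) → (108.88,32.97) → (97.53,44.67) → (88.62,50.42).

Shape 5 is a quadratic bezier drawn with `<path>`. Its stroke #ff8800 means engrave at S290, F4531. After flipping Y the toolpath is (63.04,110.05) → (59.90,96.00) → (59.37,86.87) → (61.45,82.65) → (66.12,83.35) → (73.41,88.96).

Shape 6 is a circle drawn with `<circle>`. Its stroke #ff8800 means engrave at S290, F4531. After flipping Y the toolpath is (24.68,127.46) → (23.37,131.49) → (19.94,133.98) → (15.70,133.98) → (12.27,131.49) → (10.96,127.46) → (12.27,123.43) → (15.70,120.94) → (19.94,120.94) → (23.37,123.43) → (24.68,127.46), returning to the start.

G21
G90
G0 X140.48 Y123.04
M3 S290
G01 X120.95 Y118.24 F4531
G01 X106.62 Y108.40
G01 X97.48 Y93.52
G01 X93.54 Y73.60
G01 X94.80 Y48.64
G0 X163.34 Y111.56
M3 S290
G01 X14.06 Y127.54 F4531
G01 X175.44 Y127.13
G01 X163.34 Y111.56
G0 X142.27 Y63.38
M3 S290
G01 X77.33 Y73.29 F4531
G01 X181.04 Y88.35
G01 X42.18 Y111.16
G0 X151.24 Y22.37
M3 S290
G01 X136.36 Y15.80 F4531
G01 X122.03 Y21.34
G01 X108.88 Y32.97
G01 X97.53 Y44.67
G01 X88.62 Y50.42
G0 X63.04 Y110.05
M3 S290
G01 X59.90 Y96.00 F4531
G01 X59.37 Y86.87
G01 X61.45 Y82.65
G01 X66.12 Y83.35
G01 X73.41 Y88.96
G0 X24.68 Y127.46
M3 S290
G01 X23.37 Y131.49 F4531
G01 X19.94 Y133.98
G01 X15.70 Y133.98
G01 X12.27 Y131.49
G01 X10.96 Y127.46
G01 X12.27 Y123.43
G01 X15.70 Y120.94
G01 X19.94 Y120.94
G01 X23.37 Y123.43
G01 X24.68 Y127.46
M5
G0 X0.00 Y0.00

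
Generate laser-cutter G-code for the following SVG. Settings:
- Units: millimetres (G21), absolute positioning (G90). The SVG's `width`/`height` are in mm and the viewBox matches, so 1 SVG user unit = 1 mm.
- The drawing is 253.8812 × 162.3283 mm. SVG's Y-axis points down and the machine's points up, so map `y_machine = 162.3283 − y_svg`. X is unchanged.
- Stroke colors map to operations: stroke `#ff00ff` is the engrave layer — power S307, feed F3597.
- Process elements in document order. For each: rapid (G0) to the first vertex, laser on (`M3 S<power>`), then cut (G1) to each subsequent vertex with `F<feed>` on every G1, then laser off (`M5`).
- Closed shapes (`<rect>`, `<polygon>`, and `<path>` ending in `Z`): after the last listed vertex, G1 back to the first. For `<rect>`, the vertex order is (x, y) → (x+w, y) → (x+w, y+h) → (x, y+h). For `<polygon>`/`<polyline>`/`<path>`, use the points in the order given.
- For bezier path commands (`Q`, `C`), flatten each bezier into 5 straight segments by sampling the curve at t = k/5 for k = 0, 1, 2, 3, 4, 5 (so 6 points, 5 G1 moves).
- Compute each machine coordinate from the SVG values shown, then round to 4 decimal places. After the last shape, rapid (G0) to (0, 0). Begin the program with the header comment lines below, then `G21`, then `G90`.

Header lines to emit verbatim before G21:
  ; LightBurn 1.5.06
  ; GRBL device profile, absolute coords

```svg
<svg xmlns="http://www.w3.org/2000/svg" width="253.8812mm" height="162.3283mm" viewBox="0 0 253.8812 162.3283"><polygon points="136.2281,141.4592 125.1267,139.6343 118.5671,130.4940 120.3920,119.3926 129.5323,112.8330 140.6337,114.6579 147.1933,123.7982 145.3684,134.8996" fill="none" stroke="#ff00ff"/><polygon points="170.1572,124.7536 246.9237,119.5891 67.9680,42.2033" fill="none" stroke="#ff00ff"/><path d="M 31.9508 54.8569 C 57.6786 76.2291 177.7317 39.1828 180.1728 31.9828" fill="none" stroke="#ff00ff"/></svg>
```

viewBox `0 0 253.8812 162.3283` with mm width/height → 1 unit = 1 mm. Flip: y_m = 162.3283 − y_svg.

**Shape 1** — `<polygon>` regular polygon, stroke `#ff00ff` → engrave (S307, F3597). Machine vertices: (136.2281,20.8691) → (125.1267,22.6940) → (118.5671,31.8343) → (120.3920,42.9357) → (129.5323,49.4953) → (140.6337,47.6704) → (147.1933,38.5301) → (145.3684,27.4287) → (136.2281,20.8691). Closed: final G1 returns to the first vertex.

**Shape 2** — `<polygon>` closed polygon, stroke `#ff00ff` → engrave (S307, F3597). Machine vertices: (170.1572,37.5747) → (246.9237,42.7392) → (67.9680,120.1250) → (170.1572,37.5747). Closed: final G1 returns to the first vertex.

**Shape 3** — `<path>` cubic bezier, stroke `#ff00ff` → engrave (S307, F3597). Control points (SVG): P0=(31.9508,54.8569), P1=(57.6786,76.2291), P2=(177.7317,39.1828), P3=(180.1728,31.9828); sampled at t=k/5. Machine vertices: (31.9508,107.4714) → (57.0110,100.9522) → (94.5363,104.2167) → (134.3537,113.0282) → (166.2902,123.1501) → (180.1728,130.3455). Open path.

; LightBurn 1.5.06
; GRBL device profile, absolute coords
G21
G90
G0 X136.2281 Y20.8691
M3 S307
G1 X125.1267 Y22.6940 F3597
G1 X118.5671 Y31.8343 F3597
G1 X120.3920 Y42.9357 F3597
G1 X129.5323 Y49.4953 F3597
G1 X140.6337 Y47.6704 F3597
G1 X147.1933 Y38.5301 F3597
G1 X145.3684 Y27.4287 F3597
G1 X136.2281 Y20.8691 F3597
M5
G0 X170.1572 Y37.5747
M3 S307
G1 X246.9237 Y42.7392 F3597
G1 X67.9680 Y120.1250 F3597
G1 X170.1572 Y37.5747 F3597
M5
G0 X31.9508 Y107.4714
M3 S307
G1 X57.0110 Y100.9522 F3597
G1 X94.5363 Y104.2167 F3597
G1 X134.3537 Y113.0282 F3597
G1 X166.2902 Y123.1501 F3597
G1 X180.1728 Y130.3455 F3597
M5
G0 X0.0000 Y0.0000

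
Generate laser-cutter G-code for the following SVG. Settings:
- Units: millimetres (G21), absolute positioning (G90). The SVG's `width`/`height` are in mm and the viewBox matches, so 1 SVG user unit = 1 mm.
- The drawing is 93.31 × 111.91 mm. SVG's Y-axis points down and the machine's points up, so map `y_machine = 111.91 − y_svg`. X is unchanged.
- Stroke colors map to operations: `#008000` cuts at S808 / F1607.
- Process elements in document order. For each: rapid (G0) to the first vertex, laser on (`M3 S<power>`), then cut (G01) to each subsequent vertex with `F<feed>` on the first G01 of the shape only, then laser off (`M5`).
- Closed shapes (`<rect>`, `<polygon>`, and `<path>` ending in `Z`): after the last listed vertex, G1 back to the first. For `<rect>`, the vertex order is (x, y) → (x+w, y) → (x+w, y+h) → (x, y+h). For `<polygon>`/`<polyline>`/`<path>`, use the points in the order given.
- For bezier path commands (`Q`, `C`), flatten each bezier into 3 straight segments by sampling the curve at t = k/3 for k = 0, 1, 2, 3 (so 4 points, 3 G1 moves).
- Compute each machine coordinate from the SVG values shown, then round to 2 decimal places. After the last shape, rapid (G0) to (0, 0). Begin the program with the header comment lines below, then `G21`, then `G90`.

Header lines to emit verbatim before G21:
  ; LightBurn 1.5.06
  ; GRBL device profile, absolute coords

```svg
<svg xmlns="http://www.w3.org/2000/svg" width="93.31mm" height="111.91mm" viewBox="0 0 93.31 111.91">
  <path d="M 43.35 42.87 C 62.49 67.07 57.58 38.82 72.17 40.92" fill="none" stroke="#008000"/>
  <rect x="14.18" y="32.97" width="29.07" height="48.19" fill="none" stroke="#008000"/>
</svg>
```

; LightBurn 1.5.06
; GRBL device profile, absolute coords
G21
G90
G0 X43.35 Y69.04
M3 S808
G01 X56.09 Y59.26 F1607
G01 X62.47 Y66.04
G01 X72.17 Y70.99
M5
G0 X14.18 Y78.94
M3 S808
G01 X43.25 Y78.94 F1607
G01 X43.25 Y30.75
G01 X14.18 Y30.75
G01 X14.18 Y78.94
M5
G0 X0.00 Y0.00

viewBox `0 0 93.31 111.91` with mm width/height → 1 unit = 1 mm. Flip: y_m = 111.91 − y_svg.

**Shape 1** — `<path>` cubic bezier, stroke `#008000` → cut (S808, F1607). Control points (SVG): P0=(43.35,42.87), P1=(62.49,67.07), P2=(57.58,38.82), P3=(72.17,40.92); sampled at t=k/3. Machine vertices: (43.35,69.04) → (56.09,59.26) → (62.47,66.04) → (72.17,70.99). Open path.

**Shape 2** — `<rect>` rectangle, stroke `#008000` → cut (S808, F1607). Machine vertices: (14.18,78.94) → (43.25,78.94) → (43.25,30.75) → (14.18,30.75) → (14.18,78.94). Closed: final G1 returns to the first vertex.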